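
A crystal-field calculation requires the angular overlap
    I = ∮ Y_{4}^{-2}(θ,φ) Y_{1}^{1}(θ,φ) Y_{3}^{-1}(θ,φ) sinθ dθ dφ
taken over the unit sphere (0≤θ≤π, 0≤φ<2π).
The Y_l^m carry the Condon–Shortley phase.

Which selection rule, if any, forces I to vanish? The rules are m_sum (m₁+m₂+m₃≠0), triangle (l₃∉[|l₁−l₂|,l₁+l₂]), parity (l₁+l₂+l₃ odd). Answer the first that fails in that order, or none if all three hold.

m_sum

azimuthal sum: -2 + 1 − 1 = -2  ✗
3 ≤ 3 ≤ 5 (triangle on l)
L = 4 + 1 + 3 = 8 (even)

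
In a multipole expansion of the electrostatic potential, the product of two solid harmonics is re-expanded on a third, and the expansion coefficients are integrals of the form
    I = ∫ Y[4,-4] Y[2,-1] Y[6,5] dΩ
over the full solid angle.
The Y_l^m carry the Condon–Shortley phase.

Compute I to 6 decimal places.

-0.204295

Checks pass: Σm=0; 12 even; l₃=6∈[2,6].
(2·4+1)(2·2+1)(2·6+1) = 585
Δ: 0! 8! 4! / 13! → 1/6435
sum: t=0:+1/2304 = 1/2304
3j²(4 2 6; 0 0 0) = Δ·Π!·Σ² = 5/143  (sign +1)
sum: t=0:+1/241920 = 1/241920
3j²(4 2 6; -4 -1 5) = Δ·Π!·Σ² = 1/39  (sign -1)
combine: 4πI² = 585·5/143·1/39 = 75/143
take √, sign -1: I = -0.20429497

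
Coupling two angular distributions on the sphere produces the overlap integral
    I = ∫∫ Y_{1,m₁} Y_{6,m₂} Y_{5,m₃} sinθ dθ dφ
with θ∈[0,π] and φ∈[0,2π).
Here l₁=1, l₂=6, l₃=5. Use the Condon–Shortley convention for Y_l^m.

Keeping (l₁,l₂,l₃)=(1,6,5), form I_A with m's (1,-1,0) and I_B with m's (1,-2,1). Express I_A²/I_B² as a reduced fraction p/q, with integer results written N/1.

3/4

Shared (l₁,l₂,l₃)=(1,6,5): N and (l;000)² cancel in I_A²/I_B².
A: Δ = 2!·0!·10!/13! = 1/858; Racah Σ t=0..0: t=0:+1/28800 = 1/28800; ⇒ 3j(1 6 5; 1 -1 0)² = 7/286, sgn -1
B: Δ = 2!·0!·10!/13! = 1/858; Racah Σ t=0..0: t=0:+1/34560 = 1/34560; ⇒ 3j(1 6 5; 1 -2 1)² = 14/429, sgn +1
I_A²/I_B² = (7/286)/(14/429) = 3/4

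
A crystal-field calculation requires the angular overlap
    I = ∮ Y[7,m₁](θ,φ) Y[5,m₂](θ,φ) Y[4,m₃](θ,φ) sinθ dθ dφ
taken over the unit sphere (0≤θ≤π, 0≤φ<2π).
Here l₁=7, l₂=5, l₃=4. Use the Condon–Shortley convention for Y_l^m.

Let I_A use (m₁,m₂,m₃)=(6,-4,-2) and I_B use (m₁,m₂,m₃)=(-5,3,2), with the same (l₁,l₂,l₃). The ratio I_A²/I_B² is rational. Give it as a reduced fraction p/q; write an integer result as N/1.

468/2809

l's match ⇒ only the (l;m) 3-j factors differ between A and B.
A: triangle coeff Δ(7,5,4) = 1/6126120; Σ_t [0,1]: t=0:+1/4838400 t=1:−1/7257600 = 1/14515200; (3j)²=3/1190 [(7 5 4; 6 -4 -2)], sign=+1
B: triangle coeff Δ(7,5,4) = 1/6126120; Σ_t [6,8]: t=6:+1/2073600 t=7:−1/604800 t=8:+1/3870720 = -53/58060800; (3j)²=2809/185640 [(7 5 4; -5 3 2)], sign=-1
I_A²/I_B² = (3/1190)/(2809/185640) = 468/2809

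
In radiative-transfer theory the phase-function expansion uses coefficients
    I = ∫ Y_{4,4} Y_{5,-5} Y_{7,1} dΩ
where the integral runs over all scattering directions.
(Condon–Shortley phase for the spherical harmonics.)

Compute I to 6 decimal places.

Rules hold: Σm=0, L=16 even, 1≤7≤9.
N = 9·11·15 = 1485
Δ = 2!·6!·8!/17! = 1/6126120
Racah Σ t=0..2: t=0:+1/69120 t=1:−1/20736 t=2:+1/69120 = -1/51840
⇒ 3j(4 5 7; 0 0 0)² = 280/21879, sgn +1
Racah Σ t=0..0: t=0:+1/58060800 = 1/58060800
⇒ 3j(4 5 7; 4 -5 1)² = 1/4862, sgn +1
4πI² = N·(3j₀)²·(3jₘ)² = 2100/537251
I = +1·√(0.00390879/4π) = 0.01763665

0.017637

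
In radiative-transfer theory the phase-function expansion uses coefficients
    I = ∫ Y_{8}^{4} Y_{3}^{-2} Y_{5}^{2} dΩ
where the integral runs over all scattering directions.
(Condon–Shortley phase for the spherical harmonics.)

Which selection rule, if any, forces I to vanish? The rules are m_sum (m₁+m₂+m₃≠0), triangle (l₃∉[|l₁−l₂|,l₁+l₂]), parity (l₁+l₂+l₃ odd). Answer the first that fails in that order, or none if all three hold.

azimuthal sum: 4 − 2 + 2 = 4  ✗
5 ≤ 5 ≤ 11 (triangle on l)
L = 8 + 3 + 5 = 16 (even)

m_sum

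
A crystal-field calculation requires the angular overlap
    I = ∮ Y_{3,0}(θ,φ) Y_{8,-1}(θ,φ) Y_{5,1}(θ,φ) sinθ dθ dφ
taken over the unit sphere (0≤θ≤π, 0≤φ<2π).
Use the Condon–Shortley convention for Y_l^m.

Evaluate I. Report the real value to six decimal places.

-0.227643

Checks pass: Σm=0; 16 even; l₃=5∈[5,11].
(2·3+1)(2·8+1)(2·5+1) = 1309
Δ: 6! 0! 10! / 17! → 1/136136
sum: t=3:−1/518400 = -1/518400
3j²(3 8 5; 0 0 0) = Δ·Π!·Σ² = 56/2431  (sign +1)
sum: t=3:−1/622080 = -1/622080
3j²(3 8 5; 0 -1 1) = Δ·Π!·Σ² = 105/4862  (sign -1)
combine: 4πI² = 1309·56/2431·105/4862 = 20580/31603
take √, sign -1: I = -0.22764263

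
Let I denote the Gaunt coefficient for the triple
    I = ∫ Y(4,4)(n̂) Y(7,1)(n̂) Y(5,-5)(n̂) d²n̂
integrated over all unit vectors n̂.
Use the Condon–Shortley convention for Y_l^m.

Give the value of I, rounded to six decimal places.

Rules hold: Σm=0, L=16 even, 3≤5≤11.
N = 9·15·11 = 1485
Δ = 6!·2!·8!/17! = 1/6126120
Racah Σ t=2..4: t=2:+1/69120 t=3:−1/20736 t=4:+1/69120 = -1/51840
⇒ 3j(4 7 5; 0 0 0)² = 280/21879, sgn +1
Racah Σ t=0..0: t=0:+1/58060800 = 1/58060800
⇒ 3j(4 7 5; 4 1 -5)² = 1/4862, sgn +1
4πI² = N·(3j₀)²·(3jₘ)² = 2100/537251
I = +1·√(0.00390879/4π) = 0.01763665

0.017637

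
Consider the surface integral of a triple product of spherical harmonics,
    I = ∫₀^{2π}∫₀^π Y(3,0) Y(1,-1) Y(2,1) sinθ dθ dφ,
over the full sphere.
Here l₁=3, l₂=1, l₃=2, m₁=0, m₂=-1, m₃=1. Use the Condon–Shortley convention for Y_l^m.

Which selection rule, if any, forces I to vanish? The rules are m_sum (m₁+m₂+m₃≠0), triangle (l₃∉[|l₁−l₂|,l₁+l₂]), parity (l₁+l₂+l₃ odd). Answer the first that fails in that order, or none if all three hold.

none

m₁+m₂+m₃ = 0 − 1 + 1 = 0  ✓
triangle: |3−1|=2 ≤ l₃=2 ≤ 3+1=4  ✓
parity: l₁+l₂+l₃ = 6 is even  ✓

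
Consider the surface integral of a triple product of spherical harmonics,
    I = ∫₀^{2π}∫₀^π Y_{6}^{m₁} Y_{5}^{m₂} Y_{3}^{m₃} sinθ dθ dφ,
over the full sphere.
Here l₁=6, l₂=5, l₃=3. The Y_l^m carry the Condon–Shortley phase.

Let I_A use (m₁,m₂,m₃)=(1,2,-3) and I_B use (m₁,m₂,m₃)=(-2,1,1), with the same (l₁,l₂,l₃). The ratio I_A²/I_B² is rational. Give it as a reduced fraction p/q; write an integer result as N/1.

7/6

Same 6,5,3: normalisation and zero-m 3j drop out of the ratio.
A: Δ: 8! 4! 2! / 15! → 1/675675; sum: t=5:−1/34560 = -1/34560; 3j²(6 5 3; 1 2 -3) = Δ·Π!·Σ² = 7/429  (sign -1)
B: Δ: 8! 4! 2! / 15! → 1/675675; sum: t=4:+1/27648 t=5:−1/4320 t=6:+1/11520 = -1/9216; 3j²(6 5 3; -2 1 1) = Δ·Π!·Σ² = 2/143  (sign -1)
I_A²/I_B² = (7/429)/(2/143) = 7/6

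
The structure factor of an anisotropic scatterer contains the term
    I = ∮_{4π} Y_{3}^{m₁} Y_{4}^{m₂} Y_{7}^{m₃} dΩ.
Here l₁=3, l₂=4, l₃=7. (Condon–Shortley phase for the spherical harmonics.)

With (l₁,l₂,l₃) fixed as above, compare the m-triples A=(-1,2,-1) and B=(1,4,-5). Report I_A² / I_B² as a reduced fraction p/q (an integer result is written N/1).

l's match ⇒ only the (l;m) 3-j factors differ between A and B.
A: triangle coeff Δ(3,4,7) = 1/45045; Σ_t [0,0]: t=0:+1/69120 = 1/69120; (3j)²=4/429 [(3 4 7; -1 2 -1)], sign=+1
B: triangle coeff Δ(3,4,7) = 1/45045; Σ_t [0,0]: t=0:+1/1935360 = 1/1935360; (3j)²=1/91 [(3 4 7; 1 4 -5)], sign=+1
I_A²/I_B² = (4/429)/(1/91) = 28/33

28/33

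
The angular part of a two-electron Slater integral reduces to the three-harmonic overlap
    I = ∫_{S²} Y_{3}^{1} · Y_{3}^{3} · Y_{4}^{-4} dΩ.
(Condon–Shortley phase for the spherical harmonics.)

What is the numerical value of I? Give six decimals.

-0.166198

Checks pass: Σm=0; 10 even; l₃=4∈[0,6].
(2·3+1)(2·3+1)(2·4+1) = 441
Δ: 2! 4! 4! / 11! → 1/34650
sum: t=0:+1/72 t=1:−1/16 t=2:+1/72 = -5/144
3j²(3 3 4; 0 0 0) = Δ·Π!·Σ² = 2/77  (sign -1)
sum: t=2:+1/1152 = 1/1152
3j²(3 3 4; 1 3 -4) = Δ·Π!·Σ² = 1/33  (sign +1)
combine: 4πI² = 441·2/77·1/33 = 42/121
take √, sign -1: I = -0.16619847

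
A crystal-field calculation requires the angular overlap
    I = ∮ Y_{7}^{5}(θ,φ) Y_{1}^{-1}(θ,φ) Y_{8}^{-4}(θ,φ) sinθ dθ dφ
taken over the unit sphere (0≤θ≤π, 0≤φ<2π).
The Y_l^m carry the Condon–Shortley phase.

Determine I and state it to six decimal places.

0.074948

Rules hold: Σm=0, L=16 even, 6≤8≤8.
N = 15·3·17 = 765
Δ = 0!·14!·2!/17! = 1/2040
Racah Σ t=0..0: t=0:+1/25401600 = 1/25401600
⇒ 3j(7 1 8; 0 0 0)² = 8/255, sgn +1
Racah Σ t=0..0: t=0:+1/1916006400 = 1/1916006400
⇒ 3j(7 1 8; 5 -1 -4)² = 1/340, sgn +1
4πI² = N·(3j₀)²·(3jₘ)² = 6/85
I = +1·√(0.0705882/4π) = 0.07494820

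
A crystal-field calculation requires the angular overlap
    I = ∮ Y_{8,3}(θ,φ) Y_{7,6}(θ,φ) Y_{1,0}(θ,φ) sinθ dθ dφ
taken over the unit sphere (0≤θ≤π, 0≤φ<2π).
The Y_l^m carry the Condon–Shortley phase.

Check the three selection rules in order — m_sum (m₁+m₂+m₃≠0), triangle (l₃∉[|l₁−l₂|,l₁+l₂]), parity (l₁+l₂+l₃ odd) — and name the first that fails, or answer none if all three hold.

azimuthal sum: 3 + 6 + 0 = 9  ✗
1 ≤ 1 ≤ 15 (triangle on l)
L = 8 + 7 + 1 = 16 (even)

m_sum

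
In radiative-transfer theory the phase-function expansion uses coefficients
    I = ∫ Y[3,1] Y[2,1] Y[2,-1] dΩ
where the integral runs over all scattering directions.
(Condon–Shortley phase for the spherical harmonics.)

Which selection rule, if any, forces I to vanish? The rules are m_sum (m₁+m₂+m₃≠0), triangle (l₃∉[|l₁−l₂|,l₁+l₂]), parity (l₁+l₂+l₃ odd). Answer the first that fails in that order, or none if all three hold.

m_sum

azimuthal sum: 1 + 1 − 1 = 1  ✗
1 ≤ 2 ≤ 5 (triangle on l)
L = 3 + 2 + 2 = 7 (odd)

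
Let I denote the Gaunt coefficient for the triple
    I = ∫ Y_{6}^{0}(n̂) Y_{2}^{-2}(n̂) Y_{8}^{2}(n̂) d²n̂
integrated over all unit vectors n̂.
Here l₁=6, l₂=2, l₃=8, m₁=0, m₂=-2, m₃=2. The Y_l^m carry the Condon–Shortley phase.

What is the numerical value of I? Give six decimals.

m-sum 0 ✓  L=16 even ✓  4≤8≤8 ✓
Π(2lᵢ+1) = 13×5×17 = 1105
triangle coeff Δ(6,2,8) = 1/30940
Σ_t [0,0]: t=0:+1/2073600 = 1/2073600
(3j)²=28/1105 [(6 2 8; 0 0 0)], sign=+1
Σ_t [0,0]: t=0:+1/12441600 = 1/12441600
(3j)²=3/442 [(6 2 8; 0 -2 2)], sign=+1
⇒ 4πI² = 42/221
I = (+1)√(42/221/(4π)) = 0.12297691

0.122977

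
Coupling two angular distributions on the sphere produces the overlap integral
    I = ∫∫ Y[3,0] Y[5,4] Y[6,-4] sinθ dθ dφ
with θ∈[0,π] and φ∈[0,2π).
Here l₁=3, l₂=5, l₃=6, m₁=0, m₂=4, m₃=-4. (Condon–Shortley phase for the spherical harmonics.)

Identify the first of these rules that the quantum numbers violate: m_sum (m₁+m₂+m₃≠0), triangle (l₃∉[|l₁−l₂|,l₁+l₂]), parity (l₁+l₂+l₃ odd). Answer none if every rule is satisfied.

Σmᵢ = 0  ✓
l₃∈[|l₁−l₂|,l₁+l₂]=[2,8], have l₃=6  ✓
Σlᵢ = 14 ⇒ even  ✓

none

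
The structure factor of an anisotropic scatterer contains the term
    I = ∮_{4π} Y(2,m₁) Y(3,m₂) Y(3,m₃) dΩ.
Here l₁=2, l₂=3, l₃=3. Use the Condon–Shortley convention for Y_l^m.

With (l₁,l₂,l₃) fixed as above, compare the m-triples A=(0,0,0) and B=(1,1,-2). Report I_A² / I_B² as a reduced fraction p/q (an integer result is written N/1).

16/15

Shared (l₁,l₂,l₃)=(2,3,3): N and (l;000)² cancel in I_A²/I_B².
A: Δ = 2!·2!·4!/9! = 1/3780; Racah Σ t=0..2: t=0:+1/24 t=1:−1/4 t=2:+1/24 = -1/6; ⇒ 3j(2 3 3; 0 0 0)² = 4/105, sgn +1
B: Δ = 2!·2!·4!/9! = 1/3780; Racah Σ t=0..1: t=0:+1/48 t=1:−1/12 = -1/16; ⇒ 3j(2 3 3; 1 1 -2)² = 1/28, sgn +1
I_A²/I_B² = (4/105)/(1/28) = 16/15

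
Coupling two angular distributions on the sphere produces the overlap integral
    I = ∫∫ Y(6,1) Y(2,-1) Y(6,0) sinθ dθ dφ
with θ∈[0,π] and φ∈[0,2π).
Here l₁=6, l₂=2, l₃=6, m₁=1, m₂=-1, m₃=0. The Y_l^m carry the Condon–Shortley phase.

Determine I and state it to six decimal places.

m-sum 0 ✓  L=14 even ✓  4≤6≤8 ✓
Π(2lᵢ+1) = 13×5×13 = 845
triangle coeff Δ(6,2,6) = 1/90090
Σ_t [0,2]: t=0:+1/69120 t=1:−1/14400 t=2:+1/69120 = -7/172800
(3j)²=14/715 [(6 2 6; 0 0 0)], sign=-1
Σ_t [0,1]: t=0:+1/28800 t=1:−1/34560 = 1/172800
(3j)²=1/1430 [(6 2 6; 1 -1 0)], sign=+1
⇒ 4πI² = 7/605
I = (-1)√(7/605/(4π)) = -0.03034355

-0.030344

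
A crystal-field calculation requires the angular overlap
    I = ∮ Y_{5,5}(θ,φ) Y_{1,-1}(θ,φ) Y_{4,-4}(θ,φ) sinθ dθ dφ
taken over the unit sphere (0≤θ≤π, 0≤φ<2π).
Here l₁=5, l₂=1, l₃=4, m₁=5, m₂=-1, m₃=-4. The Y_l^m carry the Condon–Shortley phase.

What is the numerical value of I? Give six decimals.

-0.329416

Rules hold: Σm=0, L=10 even, 4≤4≤6.
N = 11·3·9 = 297
Δ = 2!·8!·0!/11! = 1/495
Racah Σ t=1..1: t=1:−1/576 = -1/576
⇒ 3j(5 1 4; 0 0 0)² = 5/99, sgn -1
Racah Σ t=0..0: t=0:+1/80640 = 1/80640
⇒ 3j(5 1 4; 5 -1 -4)² = 1/11, sgn +1
4πI² = N·(3j₀)²·(3jₘ)² = 15/11
I = -1·√(1.36364/4π) = -0.32941575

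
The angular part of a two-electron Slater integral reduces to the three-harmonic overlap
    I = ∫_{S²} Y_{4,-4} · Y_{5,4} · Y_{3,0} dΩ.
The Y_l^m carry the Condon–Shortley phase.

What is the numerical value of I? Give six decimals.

-0.207724

Rules hold: Σm=0, L=12 even, 1≤3≤9.
N = 9·11·7 = 693
Δ = 6!·2!·4!/13! = 1/180180
Racah Σ t=2..4: t=2:+1/576 t=3:−1/144 t=4:+1/576 = -1/288
⇒ 3j(4 5 3; 0 0 0)² = 20/1001, sgn +1
Racah Σ t=6..6: t=6:+1/8640 = 1/8640
⇒ 3j(4 5 3; -4 4 0)² = 28/715, sgn -1
4πI² = N·(3j₀)²·(3jₘ)² = 1008/1859
I = -1·√(0.542227/4π) = -0.20772350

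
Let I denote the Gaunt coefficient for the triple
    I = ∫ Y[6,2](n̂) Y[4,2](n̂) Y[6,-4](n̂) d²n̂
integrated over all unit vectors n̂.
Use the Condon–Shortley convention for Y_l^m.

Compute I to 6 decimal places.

0.060095

Rules hold: Σm=0, L=16 even, 2≤6≤10.
N = 13·9·13 = 1521
Δ = 4!·8!·4!/17! = 1/15315300
Racah Σ t=0..4: t=0:+1/829440 t=1:−1/25920 t=2:+1/9216 t=3:−1/25920 t=4:+1/829440 = 7/207360
⇒ 3j(6 4 6; 0 0 0)² = 28/2431, sgn +1
Racah Σ t=2..4: t=2:+1/138240 t=3:−1/181440 t=4:+1/3870720 = 23/11612160
⇒ 3j(6 4 6; 2 2 -4)² = 529/204204, sgn +1
4πI² = N·(3j₀)²·(3jₘ)² = 1587/34969
I = +1·√(0.0453831/4π) = 0.06009550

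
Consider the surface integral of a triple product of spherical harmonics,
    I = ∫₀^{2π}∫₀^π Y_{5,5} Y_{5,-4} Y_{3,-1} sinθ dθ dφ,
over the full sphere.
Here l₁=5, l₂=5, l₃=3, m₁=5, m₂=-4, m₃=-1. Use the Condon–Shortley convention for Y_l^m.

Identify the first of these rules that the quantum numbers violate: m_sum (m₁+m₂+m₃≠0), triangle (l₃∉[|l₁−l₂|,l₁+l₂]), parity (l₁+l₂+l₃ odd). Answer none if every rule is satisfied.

m₁+m₂+m₃ = 5 − 4 − 1 = 0  ✓
triangle: |5−5|=0 ≤ l₃=3 ≤ 5+5=10  ✓
parity: l₁+l₂+l₃ = 13 is odd  ✗

parity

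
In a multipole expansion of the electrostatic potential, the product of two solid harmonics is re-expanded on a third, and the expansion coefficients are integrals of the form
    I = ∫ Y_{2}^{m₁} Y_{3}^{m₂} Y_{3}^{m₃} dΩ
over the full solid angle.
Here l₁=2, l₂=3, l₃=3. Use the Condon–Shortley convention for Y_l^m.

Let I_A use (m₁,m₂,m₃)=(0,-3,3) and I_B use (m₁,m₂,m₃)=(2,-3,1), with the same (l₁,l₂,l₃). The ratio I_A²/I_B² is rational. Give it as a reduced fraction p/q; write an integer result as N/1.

5/2

Same 2,3,3: normalisation and zero-m 3j drop out of the ratio.
A: Δ: 2! 2! 4! / 9! → 1/3780; sum: t=0:+1/96 = 1/96; 3j²(2 3 3; 0 -3 3) = Δ·Π!·Σ² = 5/84  (sign +1)
B: Δ: 2! 2! 4! / 9! → 1/3780; sum: t=0:+1/96 = 1/96; 3j²(2 3 3; 2 -3 1) = Δ·Π!·Σ² = 1/42  (sign +1)
I_A²/I_B² = (5/84)/(1/42) = 5/2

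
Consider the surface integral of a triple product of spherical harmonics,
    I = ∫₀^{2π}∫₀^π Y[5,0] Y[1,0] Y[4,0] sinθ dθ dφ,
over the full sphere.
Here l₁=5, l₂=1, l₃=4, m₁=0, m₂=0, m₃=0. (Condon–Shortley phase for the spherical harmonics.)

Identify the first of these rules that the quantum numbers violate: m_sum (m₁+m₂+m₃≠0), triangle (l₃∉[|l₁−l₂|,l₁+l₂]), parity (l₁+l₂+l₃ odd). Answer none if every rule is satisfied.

none

azimuthal sum: 0 + 0 + 0 = 0  ✓
4 ≤ 4 ≤ 6 (triangle on l)  ✓
L = 5 + 1 + 4 = 10 (even)  ✓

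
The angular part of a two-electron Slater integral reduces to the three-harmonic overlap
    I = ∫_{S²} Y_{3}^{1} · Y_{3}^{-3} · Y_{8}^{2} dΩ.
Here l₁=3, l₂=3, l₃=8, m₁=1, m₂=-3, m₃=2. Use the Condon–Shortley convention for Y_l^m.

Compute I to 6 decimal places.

|3−3|≤8≤3+3 violated ⇒ I = 0

0.000000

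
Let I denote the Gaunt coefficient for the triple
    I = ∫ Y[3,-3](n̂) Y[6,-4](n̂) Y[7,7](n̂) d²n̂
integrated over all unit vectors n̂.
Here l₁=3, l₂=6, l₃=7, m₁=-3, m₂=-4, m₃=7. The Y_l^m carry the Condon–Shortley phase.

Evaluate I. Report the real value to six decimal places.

m-sum 0 ✓  L=16 even ✓  3≤7≤9 ✓
Π(2lᵢ+1) = 7×13×15 = 1365
triangle coeff Δ(3,6,7) = 1/2042040
Σ_t [0,2]: t=0:+1/207360 t=1:−1/57600 t=2:+1/207360 = -1/129600
(3j)²=168/12155 [(3 6 7; 0 0 0)], sign=+1
Σ_t [2,2]: t=2:+1/174182400 = 1/174182400
(3j)²=1/136 [(3 6 7; -3 -4 7)], sign=+1
⇒ 4πI² = 441/3179
I = (+1)√(441/3179/(4π)) = 0.10506767

0.105068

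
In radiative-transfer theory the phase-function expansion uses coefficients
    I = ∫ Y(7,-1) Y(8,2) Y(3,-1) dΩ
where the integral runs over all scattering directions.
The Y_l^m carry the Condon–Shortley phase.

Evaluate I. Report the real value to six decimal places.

Checks pass: Σm=0; 18 even; l₃=3∈[1,15].
(2·7+1)(2·8+1)(2·3+1) = 1785
Δ: 12! 2! 4! / 19! → 1/5290740
sum: t=5:−1/7257600 t=6:+1/2073600 t=7:−1/7257600 = 1/4838400
3j²(7 8 3; 0 0 0) = Δ·Π!·Σ² = 252/20995  (sign -1)
sum: t=6:+1/24883200 t=7:−1/3628800 t=8:+1/7741440 = -37/348364800
3j²(7 8 3; -1 2 -1) = Δ·Π!·Σ² = 1369/176358  (sign -1)
combine: 4πI² = 1785·252/20995·1369/176358 = 172494/1037153
take √, sign +1: I = 0.11504312

0.115043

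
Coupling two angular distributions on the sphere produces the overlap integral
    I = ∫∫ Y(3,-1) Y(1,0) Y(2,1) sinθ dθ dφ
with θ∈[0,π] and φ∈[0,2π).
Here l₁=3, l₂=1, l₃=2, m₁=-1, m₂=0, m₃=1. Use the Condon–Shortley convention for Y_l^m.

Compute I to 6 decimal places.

Rules hold: Σm=0, L=6 even, 2≤2≤4.
N = 7·3·5 = 105
Δ = 2!·4!·0!/7! = 1/105
Racah Σ t=1..1: t=1:−1/4 = -1/4
⇒ 3j(3 1 2; 0 0 0)² = 3/35, sgn -1
Racah Σ t=1..1: t=1:−1/6 = -1/6
⇒ 3j(3 1 2; -1 0 1)² = 8/105, sgn +1
4πI² = N·(3j₀)²·(3jₘ)² = 24/35
I = -1·√(0.685714/4π) = -0.23359668

-0.233597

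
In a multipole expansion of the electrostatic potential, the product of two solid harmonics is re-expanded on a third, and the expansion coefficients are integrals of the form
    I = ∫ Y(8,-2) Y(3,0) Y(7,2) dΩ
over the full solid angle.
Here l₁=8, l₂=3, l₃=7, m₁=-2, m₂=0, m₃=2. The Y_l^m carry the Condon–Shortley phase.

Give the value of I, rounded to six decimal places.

Rules hold: Σm=0, L=18 even, 5≤7≤11.
N = 17·7·15 = 1785
Δ = 4!·12!·2!/19! = 1/5290740
Racah Σ t=1..3: t=1:−1/7257600 t=2:+1/2073600 t=3:−1/7257600 = 1/4838400
⇒ 3j(8 3 7; 0 0 0)² = 252/20995, sgn -1
Racah Σ t=1..3: t=1:−1/26127360 t=2:+1/3870720 t=3:−1/7257600 = 43/522547200
⇒ 3j(8 3 7; -2 0 2)² = 1849/352716, sgn -1
4πI² = N·(3j₀)²·(3jₘ)² = 116487/1037153
I = +1·√(0.112314/4π) = 0.09453930

0.094539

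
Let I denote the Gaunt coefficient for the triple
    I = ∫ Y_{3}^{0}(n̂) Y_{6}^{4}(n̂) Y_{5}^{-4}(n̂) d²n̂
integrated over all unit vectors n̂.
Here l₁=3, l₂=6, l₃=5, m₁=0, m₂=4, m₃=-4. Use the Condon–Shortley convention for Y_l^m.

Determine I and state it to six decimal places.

-0.139560

Checks pass: Σm=0; 14 even; l₃=5∈[3,9].
(2·3+1)(2·6+1)(2·5+1) = 1001
Δ: 4! 2! 8! / 15! → 1/675675
sum: t=1:−1/8640 t=2:+1/2304 t=3:−1/8640 = 7/34560
3j²(3 6 5; 0 0 0) = Δ·Π!·Σ² = 7/429  (sign -1)
sum: t=2:+1/161280 t=3:−1/60480 = -1/96768
3j²(3 6 5; 0 4 -4) = Δ·Π!·Σ² = 15/1001  (sign +1)
combine: 4πI² = 1001·7/429·15/1001 = 35/143
take √, sign -1: I = -0.13956004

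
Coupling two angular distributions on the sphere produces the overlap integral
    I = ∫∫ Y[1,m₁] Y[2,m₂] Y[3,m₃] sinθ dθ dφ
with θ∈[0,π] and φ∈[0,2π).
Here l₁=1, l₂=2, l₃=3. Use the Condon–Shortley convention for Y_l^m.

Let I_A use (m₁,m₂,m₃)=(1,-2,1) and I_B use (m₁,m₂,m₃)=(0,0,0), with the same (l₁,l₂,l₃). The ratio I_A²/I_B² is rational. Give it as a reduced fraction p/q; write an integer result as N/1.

Shared (l₁,l₂,l₃)=(1,2,3): N and (l;000)² cancel in I_A²/I_B².
A: Δ = 0!·2!·4!/7! = 1/105; Racah Σ t=0..0: t=0:+1/48 = 1/48; ⇒ 3j(1 2 3; 1 -2 1)² = 1/105, sgn +1
B: Δ = 0!·2!·4!/7! = 1/105; Racah Σ t=0..0: t=0:+1/4 = 1/4; ⇒ 3j(1 2 3; 0 0 0)² = 3/35, sgn -1
I_A²/I_B² = (1/105)/(3/35) = 1/9

1/9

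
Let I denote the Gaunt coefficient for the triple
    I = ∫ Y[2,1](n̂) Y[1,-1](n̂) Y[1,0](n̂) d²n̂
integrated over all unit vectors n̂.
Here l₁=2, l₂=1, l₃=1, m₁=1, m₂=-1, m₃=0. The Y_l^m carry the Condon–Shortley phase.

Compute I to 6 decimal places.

-0.218510

m-sum 0 ✓  L=4 even ✓  1≤1≤3 ✓
Π(2lᵢ+1) = 5×3×3 = 45
triangle coeff Δ(2,1,1) = 1/30
Σ_t [1,1]: t=1:−1/1 = -1/1
(3j)²=2/15 [(2 1 1; 0 0 0)], sign=+1
Σ_t [0,0]: t=0:+1/2 = 1/2
(3j)²=1/10 [(2 1 1; 1 -1 0)], sign=-1
⇒ 4πI² = 3/5
I = (-1)√(3/5/(4π)) = -0.21850969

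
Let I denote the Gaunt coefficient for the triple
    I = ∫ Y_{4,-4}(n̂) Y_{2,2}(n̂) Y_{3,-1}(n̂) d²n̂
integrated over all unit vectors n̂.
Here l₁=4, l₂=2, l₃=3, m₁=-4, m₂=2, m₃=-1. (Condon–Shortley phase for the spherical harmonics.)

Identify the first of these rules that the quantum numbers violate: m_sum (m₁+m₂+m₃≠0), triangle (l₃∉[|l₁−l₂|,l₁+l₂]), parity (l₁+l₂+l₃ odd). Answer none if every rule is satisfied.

azimuthal sum: -4 + 2 − 1 = -3  ✗
2 ≤ 3 ≤ 6 (triangle on l)
L = 4 + 2 + 3 = 9 (odd)

m_sum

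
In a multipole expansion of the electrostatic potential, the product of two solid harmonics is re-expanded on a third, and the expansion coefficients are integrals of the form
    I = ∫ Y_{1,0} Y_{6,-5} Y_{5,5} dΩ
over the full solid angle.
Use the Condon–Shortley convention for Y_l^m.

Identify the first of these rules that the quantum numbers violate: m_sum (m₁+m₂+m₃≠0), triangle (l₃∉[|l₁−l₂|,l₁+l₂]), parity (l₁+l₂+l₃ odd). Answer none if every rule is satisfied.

m₁+m₂+m₃ = 0 − 5 + 5 = 0  ✓
triangle: |1−6|=5 ≤ l₃=5 ≤ 1+6=7  ✓
parity: l₁+l₂+l₃ = 12 is even  ✓

none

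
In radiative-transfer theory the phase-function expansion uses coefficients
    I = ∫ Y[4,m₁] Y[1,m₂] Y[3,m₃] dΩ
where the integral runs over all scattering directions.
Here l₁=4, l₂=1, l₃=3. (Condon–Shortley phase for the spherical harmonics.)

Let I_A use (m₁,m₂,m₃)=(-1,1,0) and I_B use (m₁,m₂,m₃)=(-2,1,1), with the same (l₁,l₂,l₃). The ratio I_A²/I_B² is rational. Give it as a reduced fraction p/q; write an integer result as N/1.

2/3

Same 4,1,3: normalisation and zero-m 3j drop out of the ratio.
A: Δ: 2! 6! 0! / 9! → 1/252; sum: t=2:+1/72 = 1/72; 3j²(4 1 3; -1 1 0) = Δ·Π!·Σ² = 5/126  (sign -1)
B: Δ: 2! 6! 0! / 9! → 1/252; sum: t=2:+1/96 = 1/96; 3j²(4 1 3; -2 1 1) = Δ·Π!·Σ² = 5/84  (sign +1)
I_A²/I_B² = (5/126)/(5/84) = 2/3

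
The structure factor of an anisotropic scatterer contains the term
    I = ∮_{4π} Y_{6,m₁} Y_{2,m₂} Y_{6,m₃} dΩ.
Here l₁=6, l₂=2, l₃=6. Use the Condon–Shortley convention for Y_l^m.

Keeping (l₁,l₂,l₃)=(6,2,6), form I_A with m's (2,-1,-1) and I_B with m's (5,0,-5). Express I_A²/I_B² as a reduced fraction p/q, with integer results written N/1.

Shared (l₁,l₂,l₃)=(6,2,6): N and (l;000)² cancel in I_A²/I_B².
A: Δ = 2!·10!·2!/15! = 1/90090; Racah Σ t=0..1: t=0:+1/34560 t=1:−1/60480 = 1/80640; ⇒ 3j(6 2 6; 2 -1 -1)² = 6/1001, sgn -1
B: Δ = 2!·10!·2!/15! = 1/90090; Racah Σ t=0..1: t=0:+1/1451520 t=1:−1/3628800 = 1/2419200; ⇒ 3j(6 2 6; 5 0 -5)² = 11/910, sgn -1
I_A²/I_B² = (6/1001)/(11/910) = 60/121

60/121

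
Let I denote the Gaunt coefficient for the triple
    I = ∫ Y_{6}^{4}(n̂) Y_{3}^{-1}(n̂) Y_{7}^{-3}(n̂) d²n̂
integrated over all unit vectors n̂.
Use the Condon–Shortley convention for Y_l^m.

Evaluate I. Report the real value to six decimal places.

0.163772

Checks pass: Σm=0; 16 even; l₃=7∈[3,9].
(2·6+1)(2·3+1)(2·7+1) = 1365
Δ: 2! 10! 4! / 17! → 1/2042040
sum: t=0:+1/207360 t=1:−1/57600 t=2:+1/207360 = -1/129600
3j²(6 3 7; 0 0 0) = Δ·Π!·Σ² = 168/12155  (sign +1)
sum: t=0:+1/645120 t=1:−1/2177280 t=2:+1/174182400 = 191/174182400
3j²(6 3 7; 4 -1 -3) = Δ·Π!·Σ² = 36481/2042040  (sign +1)
combine: 4πI² = 1365·168/12155·36481/2042040 = 766101/2272985
take √, sign +1: I = 0.16377205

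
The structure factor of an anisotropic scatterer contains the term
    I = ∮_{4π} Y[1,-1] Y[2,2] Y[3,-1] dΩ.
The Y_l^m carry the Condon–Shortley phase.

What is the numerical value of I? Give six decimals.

m-sum 0 ✓  L=6 even ✓  1≤3≤3 ✓
Π(2lᵢ+1) = 3×5×7 = 105
triangle coeff Δ(1,2,3) = 1/105
Σ_t [0,0]: t=0:+1/4 = 1/4
(3j)²=3/35 [(1 2 3; 0 0 0)], sign=-1
Σ_t [0,0]: t=0:+1/48 = 1/48
(3j)²=1/105 [(1 2 3; -1 2 -1)], sign=+1
⇒ 4πI² = 3/35
I = (-1)√(3/35/(4π)) = -0.08258890

-0.082589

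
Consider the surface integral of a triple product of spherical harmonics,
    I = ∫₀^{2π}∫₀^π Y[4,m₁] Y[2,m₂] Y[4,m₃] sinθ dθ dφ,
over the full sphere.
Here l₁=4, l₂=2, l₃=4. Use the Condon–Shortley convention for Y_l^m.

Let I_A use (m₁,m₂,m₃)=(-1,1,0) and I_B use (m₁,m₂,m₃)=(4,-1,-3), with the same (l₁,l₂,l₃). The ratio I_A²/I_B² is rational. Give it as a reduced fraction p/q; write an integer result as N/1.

l's match ⇒ only the (l;m) 3-j factors differ between A and B.
A: triangle coeff Δ(4,2,4) = 1/13860; Σ_t [1,2]: t=1:−1/96 t=2:+1/72 = 1/288; (3j)²=1/462 [(4 2 4; -1 1 0)], sign=+1
B: triangle coeff Δ(4,2,4) = 1/13860; Σ_t [0,0]: t=0:+1/1440 = 1/1440; (3j)²=7/165 [(4 2 4; 4 -1 -3)], sign=-1
I_A²/I_B² = (1/462)/(7/165) = 5/98

5/98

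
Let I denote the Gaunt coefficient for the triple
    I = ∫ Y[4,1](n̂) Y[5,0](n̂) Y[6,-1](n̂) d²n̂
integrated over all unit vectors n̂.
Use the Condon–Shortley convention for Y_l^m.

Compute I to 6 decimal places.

Σlᵢ=15 odd — θ-integrand is odd under cosθ→−cosθ; I=0

0.000000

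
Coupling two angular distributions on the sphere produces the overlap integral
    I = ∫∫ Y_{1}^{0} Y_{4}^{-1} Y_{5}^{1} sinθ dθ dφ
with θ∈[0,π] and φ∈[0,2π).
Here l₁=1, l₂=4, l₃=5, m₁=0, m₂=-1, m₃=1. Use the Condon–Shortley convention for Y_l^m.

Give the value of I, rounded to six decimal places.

Rules hold: Σm=0, L=10 even, 3≤5≤5.
N = 3·9·11 = 297
Δ = 0!·2!·8!/11! = 1/495
Racah Σ t=0..0: t=0:+1/576 = 1/576
⇒ 3j(1 4 5; 0 0 0)² = 5/99, sgn -1
Racah Σ t=0..0: t=0:+1/720 = 1/720
⇒ 3j(1 4 5; 0 -1 1)² = 8/165, sgn +1
4πI² = N·(3j₀)²·(3jₘ)² = 8/11
I = -1·√(0.727273/4π) = -0.24057125

-0.240571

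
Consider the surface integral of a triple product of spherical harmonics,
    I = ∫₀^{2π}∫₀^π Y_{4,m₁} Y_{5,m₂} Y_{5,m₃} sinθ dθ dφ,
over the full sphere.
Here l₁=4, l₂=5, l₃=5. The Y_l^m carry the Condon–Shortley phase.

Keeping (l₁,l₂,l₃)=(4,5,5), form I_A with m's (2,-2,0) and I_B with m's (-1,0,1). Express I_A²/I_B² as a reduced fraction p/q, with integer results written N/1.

7/2

l's match ⇒ only the (l;m) 3-j factors differ between A and B.
A: triangle coeff Δ(4,5,5) = 1/3153150; Σ_t [0,2]: t=0:+1/3456 t=1:−1/1728 t=2:+1/11520 = -7/34560; (3j)²=7/858 [(4 5 5; 2 -2 0)], sign=+1
B: triangle coeff Δ(4,5,5) = 1/3153150; Σ_t [1,4]: t=1:−1/6912 t=2:+1/864 t=3:−1/1152 t=4:+1/17280 = 7/34560; (3j)²=1/429 [(4 5 5; -1 0 1)], sign=+1
I_A²/I_B² = (7/858)/(1/429) = 7/2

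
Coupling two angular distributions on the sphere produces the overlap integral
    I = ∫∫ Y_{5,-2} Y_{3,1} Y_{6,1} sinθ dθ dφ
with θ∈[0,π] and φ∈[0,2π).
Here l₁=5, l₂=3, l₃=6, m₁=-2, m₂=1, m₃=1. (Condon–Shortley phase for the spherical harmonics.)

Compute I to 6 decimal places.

0.080575

m-sum 0 ✓  L=14 even ✓  2≤6≤8 ✓
Π(2lᵢ+1) = 11×7×13 = 1001
triangle coeff Δ(5,3,6) = 1/675675
Σ_t [0,2]: t=0:+1/8640 t=1:−1/2304 t=2:+1/8640 = -7/34560
(3j)²=7/429 [(5 3 6; 0 0 0)], sign=-1
Σ_t [0,2]: t=0:+1/241920 t=1:−1/8640 t=2:+1/5760 = 1/16128
(3j)²=5/1001 [(5 3 6; -2 1 1)], sign=-1
⇒ 4πI² = 35/429
I = (+1)√(35/429/(4π)) = 0.08057502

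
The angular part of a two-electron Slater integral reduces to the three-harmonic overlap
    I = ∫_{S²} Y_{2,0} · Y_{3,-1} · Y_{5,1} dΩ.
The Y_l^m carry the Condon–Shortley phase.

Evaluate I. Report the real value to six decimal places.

-0.227318

Checks pass: Σm=0; 10 even; l₃=5∈[1,5].
(2·2+1)(2·3+1)(2·5+1) = 385
Δ: 0! 4! 6! / 11! → 1/2310
sum: t=0:+1/144 = 1/144
3j²(2 3 5; 0 0 0) = Δ·Π!·Σ² = 10/231  (sign -1)
sum: t=0:+1/192 = 1/192
3j²(2 3 5; 0 -1 1) = Δ·Π!·Σ² = 3/77  (sign +1)
combine: 4πI² = 385·10/231·3/77 = 50/77
take √, sign -1: I = -0.22731846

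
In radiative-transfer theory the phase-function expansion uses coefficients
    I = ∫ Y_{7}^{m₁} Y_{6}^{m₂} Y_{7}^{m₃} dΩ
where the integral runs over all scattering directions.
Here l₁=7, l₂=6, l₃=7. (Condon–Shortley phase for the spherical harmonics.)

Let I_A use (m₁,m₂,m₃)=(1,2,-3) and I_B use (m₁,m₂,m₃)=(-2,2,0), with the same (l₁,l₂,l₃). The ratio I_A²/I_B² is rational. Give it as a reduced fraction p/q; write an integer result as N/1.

7/100

Same 7,6,7: normalisation and zero-m 3j drop out of the ratio.
A: Δ: 6! 8! 6! / 21! → 1/2444321880; sum: t=2:+1/19906560 t=3:−1/3110400 t=4:+1/3317760 t=5:−1/21772800 t=6:+1/1393459200 = -1/66355200; 3j²(7 6 7; 1 2 -3) = Δ·Π!·Σ² = 21/92378  (sign -1)
B: Δ: 6! 8! 6! / 21! → 1/2444321880; sum: t=2:+1/174182400 t=3:−1/6220800 t=4:+1/1658880 t=5:−1/2488320 t=6:+1/24883200 = 1/11612160; 3j²(7 6 7; -2 2 0) = Δ·Π!·Σ² = 150/46189  (sign -1)
I_A²/I_B² = (21/92378)/(150/46189) = 7/100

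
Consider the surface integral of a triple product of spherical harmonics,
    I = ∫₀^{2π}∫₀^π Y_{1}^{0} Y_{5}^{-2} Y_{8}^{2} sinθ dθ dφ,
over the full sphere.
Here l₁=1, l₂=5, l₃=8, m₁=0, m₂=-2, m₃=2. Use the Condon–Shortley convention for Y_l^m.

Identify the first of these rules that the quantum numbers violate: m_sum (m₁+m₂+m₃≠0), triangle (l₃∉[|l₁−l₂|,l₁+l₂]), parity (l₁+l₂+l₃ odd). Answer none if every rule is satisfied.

triangle

azimuthal sum: 0 − 2 + 2 = 0  ✓
4 ≤ 8 ≤ 6 (triangle on l)  ✗
L = 1 + 5 + 8 = 14 (even)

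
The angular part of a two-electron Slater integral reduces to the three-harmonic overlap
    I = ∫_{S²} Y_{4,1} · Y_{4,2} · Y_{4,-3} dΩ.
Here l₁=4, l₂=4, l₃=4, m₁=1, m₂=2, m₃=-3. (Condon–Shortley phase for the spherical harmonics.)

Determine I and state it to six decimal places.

m-sum 0 ✓  L=12 even ✓  0≤4≤8 ✓
Π(2lᵢ+1) = 9×9×9 = 729
triangle coeff Δ(4,4,4) = 1/450450
Σ_t [0,4]: t=0:+1/13824 t=1:−1/216 t=2:+1/64 t=3:−1/216 t=4:+1/13824 = 5/768
(3j)²=18/1001 [(4 4 4; 0 0 0)], sign=+1
Σ_t [2,3]: t=2:+1/576 t=3:−1/864 = 1/1728
(3j)²=5/1287 [(4 4 4; 1 2 -3)], sign=-1
⇒ 4πI² = 7290/143143
I = (-1)√(7290/143143/(4π)) = -0.06366105

-0.063661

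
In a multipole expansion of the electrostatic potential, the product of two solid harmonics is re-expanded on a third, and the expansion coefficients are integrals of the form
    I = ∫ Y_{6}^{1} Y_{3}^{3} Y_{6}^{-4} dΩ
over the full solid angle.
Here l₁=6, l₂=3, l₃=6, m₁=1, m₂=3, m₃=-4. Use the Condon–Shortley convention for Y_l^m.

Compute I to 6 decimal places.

0.000000

l₁+l₂+l₃=15 is odd: 3j(l;000)=0 ⇒ I=0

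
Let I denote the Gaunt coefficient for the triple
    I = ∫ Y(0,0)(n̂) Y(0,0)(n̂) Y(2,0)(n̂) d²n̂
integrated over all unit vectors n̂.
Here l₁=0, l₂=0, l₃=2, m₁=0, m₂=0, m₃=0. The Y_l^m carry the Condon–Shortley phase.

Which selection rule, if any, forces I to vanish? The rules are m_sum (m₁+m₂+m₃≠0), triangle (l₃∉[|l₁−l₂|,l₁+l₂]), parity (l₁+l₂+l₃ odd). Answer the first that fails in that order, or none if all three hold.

azimuthal sum: 0 + 0 + 0 = 0  ✓
0 ≤ 2 ≤ 0 (triangle on l)  ✗
L = 0 + 0 + 2 = 2 (even)

triangle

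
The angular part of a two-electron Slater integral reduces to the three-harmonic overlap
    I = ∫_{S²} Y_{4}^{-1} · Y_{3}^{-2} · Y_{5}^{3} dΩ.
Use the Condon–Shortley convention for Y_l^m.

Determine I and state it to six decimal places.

-0.035836

Checks pass: Σm=0; 12 even; l₃=5∈[1,7].
(2·4+1)(2·3+1)(2·5+1) = 693
Δ: 2! 6! 4! / 13! → 1/180180
sum: t=0:+1/576 t=1:−1/144 t=2:+1/576 = -1/288
3j²(4 3 5; 0 0 0) = Δ·Π!·Σ² = 20/1001  (sign +1)
sum: t=0:+1/1440 t=1:−1/1152 = -1/5760
3j²(4 3 5; -1 -2 3) = Δ·Π!·Σ² = 1/858  (sign -1)
combine: 4πI² = 693·20/1001·1/858 = 30/1859
take √, sign -1: I = -0.03583571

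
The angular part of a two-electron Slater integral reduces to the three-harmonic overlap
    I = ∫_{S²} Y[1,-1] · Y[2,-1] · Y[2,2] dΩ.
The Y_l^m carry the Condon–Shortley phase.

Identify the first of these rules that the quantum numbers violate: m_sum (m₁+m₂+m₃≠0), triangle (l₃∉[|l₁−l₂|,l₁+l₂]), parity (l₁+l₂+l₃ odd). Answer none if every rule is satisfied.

Σmᵢ = 0  ✓
l₃∈[|l₁−l₂|,l₁+l₂]=[1,3], have l₃=2  ✓
Σlᵢ = 5 ⇒ odd  ✗

parity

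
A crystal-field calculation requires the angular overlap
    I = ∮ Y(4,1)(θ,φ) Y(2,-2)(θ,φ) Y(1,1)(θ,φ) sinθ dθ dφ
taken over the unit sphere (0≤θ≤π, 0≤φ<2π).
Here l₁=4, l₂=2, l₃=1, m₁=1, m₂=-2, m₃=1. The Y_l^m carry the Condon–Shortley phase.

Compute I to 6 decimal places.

l₃=1 ∉ [2,6] — triangle fails ⇒ I = 0

0.000000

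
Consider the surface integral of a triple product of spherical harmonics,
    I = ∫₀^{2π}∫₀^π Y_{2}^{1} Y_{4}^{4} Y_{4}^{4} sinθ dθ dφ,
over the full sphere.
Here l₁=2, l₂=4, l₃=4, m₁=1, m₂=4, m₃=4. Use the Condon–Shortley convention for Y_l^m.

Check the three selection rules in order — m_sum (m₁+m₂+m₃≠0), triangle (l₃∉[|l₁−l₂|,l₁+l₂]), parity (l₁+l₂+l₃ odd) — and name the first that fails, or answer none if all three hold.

m₁+m₂+m₃ = 1 + 4 + 4 = 9  ✗
triangle: |2−4|=2 ≤ l₃=4 ≤ 2+4=6
parity: l₁+l₂+l₃ = 10 is even

m_sum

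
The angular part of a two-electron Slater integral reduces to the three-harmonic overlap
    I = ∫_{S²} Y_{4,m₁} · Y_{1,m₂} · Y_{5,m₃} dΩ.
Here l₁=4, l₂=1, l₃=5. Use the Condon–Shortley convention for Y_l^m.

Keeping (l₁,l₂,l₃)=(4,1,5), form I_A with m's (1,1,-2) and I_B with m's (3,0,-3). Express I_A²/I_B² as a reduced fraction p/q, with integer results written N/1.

l's match ⇒ only the (l;m) 3-j factors differ between A and B.
A: triangle coeff Δ(4,1,5) = 1/495; Σ_t [0,0]: t=0:+1/1440 = 1/1440; (3j)²=7/165 [(4 1 5; 1 1 -2)], sign=-1
B: triangle coeff Δ(4,1,5) = 1/495; Σ_t [0,0]: t=0:+1/5040 = 1/5040; (3j)²=16/495 [(4 1 5; 3 0 -3)], sign=+1
I_A²/I_B² = (7/165)/(16/495) = 21/16

21/16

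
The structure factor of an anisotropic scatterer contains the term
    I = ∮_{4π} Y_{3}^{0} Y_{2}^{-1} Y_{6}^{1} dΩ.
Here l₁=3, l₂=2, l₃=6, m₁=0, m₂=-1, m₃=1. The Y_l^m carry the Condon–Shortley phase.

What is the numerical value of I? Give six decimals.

0.000000

|3−2|≤6≤3+2 violated ⇒ I = 0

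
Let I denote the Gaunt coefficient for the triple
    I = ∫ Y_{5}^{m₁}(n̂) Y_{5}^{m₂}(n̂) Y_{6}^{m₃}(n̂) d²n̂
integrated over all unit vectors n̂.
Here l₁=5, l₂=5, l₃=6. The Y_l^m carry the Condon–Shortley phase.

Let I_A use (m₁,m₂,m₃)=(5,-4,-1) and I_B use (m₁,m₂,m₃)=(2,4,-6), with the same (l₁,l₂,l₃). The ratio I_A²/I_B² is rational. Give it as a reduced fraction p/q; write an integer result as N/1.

Same 5,5,6: normalisation and zero-m 3j drop out of the ratio.
A: Δ: 4! 6! 6! / 17! → 1/28588560; sum: t=0:+1/2073600 = 1/2073600; 3j²(5 5 6; 5 -4 -1) = Δ·Π!·Σ² = 63/9724  (sign -1)
B: Δ: 4! 6! 6! / 17! → 1/28588560; sum: t=3:−1/3110400 = -1/3110400; 3j²(5 5 6; 2 4 -6) = Δ·Π!·Σ² = 21/1105  (sign -1)
I_A²/I_B² = (63/9724)/(21/1105) = 15/44

15/44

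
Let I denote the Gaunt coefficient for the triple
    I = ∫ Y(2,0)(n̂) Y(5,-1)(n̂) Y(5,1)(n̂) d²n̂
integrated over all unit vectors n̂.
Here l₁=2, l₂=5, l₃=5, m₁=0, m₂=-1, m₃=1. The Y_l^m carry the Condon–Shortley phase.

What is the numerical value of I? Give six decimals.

m-sum 0 ✓  L=12 even ✓  3≤5≤7 ✓
Π(2lᵢ+1) = 5×11×11 = 605
triangle coeff Δ(2,5,5) = 1/38610
Σ_t [0,2]: t=0:+1/2880 t=1:−1/576 t=2:+1/2880 = -1/960
(3j)²=10/429 [(2 5 5; 0 0 0)], sign=+1
Σ_t [0,2]: t=0:+1/2304 t=1:−1/720 t=2:+1/5760 = -1/1280
(3j)²=27/1430 [(2 5 5; 0 -1 1)], sign=-1
⇒ 4πI² = 45/169
I = (-1)√(45/169/(4π)) = -0.14556534

-0.145565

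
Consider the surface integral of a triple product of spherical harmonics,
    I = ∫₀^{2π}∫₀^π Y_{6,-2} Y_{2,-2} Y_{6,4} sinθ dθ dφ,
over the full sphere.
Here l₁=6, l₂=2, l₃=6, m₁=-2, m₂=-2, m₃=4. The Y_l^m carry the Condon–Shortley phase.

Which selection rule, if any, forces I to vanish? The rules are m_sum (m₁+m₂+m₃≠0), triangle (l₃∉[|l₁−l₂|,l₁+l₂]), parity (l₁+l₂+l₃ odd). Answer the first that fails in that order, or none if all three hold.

Σmᵢ = 0  ✓
l₃∈[|l₁−l₂|,l₁+l₂]=[4,8], have l₃=6  ✓
Σlᵢ = 14 ⇒ even  ✓

none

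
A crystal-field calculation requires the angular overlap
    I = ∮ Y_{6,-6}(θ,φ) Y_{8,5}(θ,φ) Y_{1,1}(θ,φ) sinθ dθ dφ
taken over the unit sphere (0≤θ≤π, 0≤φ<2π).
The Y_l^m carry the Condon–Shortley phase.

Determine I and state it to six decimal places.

0.000000

triangle: need 2≤l₃≤14, have 1; I=0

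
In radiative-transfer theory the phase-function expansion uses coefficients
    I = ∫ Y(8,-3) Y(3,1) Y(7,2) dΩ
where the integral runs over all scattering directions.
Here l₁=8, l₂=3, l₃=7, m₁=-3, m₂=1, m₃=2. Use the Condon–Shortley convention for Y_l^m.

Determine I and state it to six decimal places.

Checks pass: Σm=0; 18 even; l₃=7∈[5,11].
(2·8+1)(2·3+1)(2·7+1) = 1785
Δ: 4! 12! 2! / 19! → 1/5290740
sum: t=1:−1/7257600 t=2:+1/2073600 t=3:−1/7257600 = 1/4838400
3j²(8 3 7; 0 0 0) = Δ·Π!·Σ² = 252/20995  (sign -1)
sum: t=2:+1/17418240 t=3:−1/5806080 t=4:+1/29030400 = -1/12441600
3j²(8 3 7; -3 1 2) = Δ·Π!·Σ² = 154/12597  (sign +1)
combine: 4πI² = 1785·252/20995·154/12597 = 271656/1037153
take √, sign -1: I = -0.14437211

-0.144372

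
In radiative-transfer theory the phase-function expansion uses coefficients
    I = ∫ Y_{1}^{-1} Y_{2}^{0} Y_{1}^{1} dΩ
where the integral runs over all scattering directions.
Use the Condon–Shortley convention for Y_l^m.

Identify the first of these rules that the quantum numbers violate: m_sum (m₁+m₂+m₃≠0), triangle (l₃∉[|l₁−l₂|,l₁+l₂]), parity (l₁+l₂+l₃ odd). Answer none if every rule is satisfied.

none

azimuthal sum: -1 + 0 + 1 = 0  ✓
1 ≤ 1 ≤ 3 (triangle on l)  ✓
L = 1 + 2 + 1 = 4 (even)  ✓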